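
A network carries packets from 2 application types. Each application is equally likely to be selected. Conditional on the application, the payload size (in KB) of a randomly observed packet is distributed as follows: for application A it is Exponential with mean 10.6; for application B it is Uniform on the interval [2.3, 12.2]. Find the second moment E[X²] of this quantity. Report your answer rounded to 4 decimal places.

For each component E[X²] = Var + (mean)², giving A: 224.72; B: 60.73.
Overall E[X²] = 0.5·224.72 + 0.5·60.73 = 142.725.

142.7250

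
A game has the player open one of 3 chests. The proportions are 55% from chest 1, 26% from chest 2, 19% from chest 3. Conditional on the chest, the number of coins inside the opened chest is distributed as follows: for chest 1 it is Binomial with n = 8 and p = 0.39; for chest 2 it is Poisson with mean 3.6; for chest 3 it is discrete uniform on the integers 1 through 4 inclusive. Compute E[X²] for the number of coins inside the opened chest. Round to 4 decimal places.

12.1313

For each component E[X²] = Var + (mean)², giving 1: 11.6376; 2: 16.56; 3: 7.5.
Overall E[X²] = 0.55·11.6376 + 0.26·16.56 + 0.19·7.5 = 12.1313.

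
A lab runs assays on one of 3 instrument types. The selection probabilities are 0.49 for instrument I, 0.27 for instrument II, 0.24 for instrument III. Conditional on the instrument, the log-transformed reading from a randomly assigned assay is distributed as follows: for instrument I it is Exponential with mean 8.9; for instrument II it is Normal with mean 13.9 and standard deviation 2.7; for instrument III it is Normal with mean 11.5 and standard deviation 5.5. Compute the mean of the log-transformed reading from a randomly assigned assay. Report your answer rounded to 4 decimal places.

10.8740

Component means — I: 8.9; II: 13.9; III: 11.5.
E[X] = 0.49·8.9 + 0.27·13.9 + 0.24·11.5 = 10.874.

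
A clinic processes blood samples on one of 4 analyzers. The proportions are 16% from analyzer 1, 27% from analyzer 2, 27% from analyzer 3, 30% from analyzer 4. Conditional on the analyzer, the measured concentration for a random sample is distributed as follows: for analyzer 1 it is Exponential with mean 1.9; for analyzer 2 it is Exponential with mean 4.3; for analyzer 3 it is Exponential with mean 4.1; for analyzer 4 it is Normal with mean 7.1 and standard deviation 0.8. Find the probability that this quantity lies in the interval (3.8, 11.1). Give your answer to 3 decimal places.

Conditional on each analyzer, P(3.8 < X < 11.1): 1: 0.132433; 2: 0.337574; 3: 0.329091; 4: 0.999981.
By total probability, P(3.8 < X < 11.1) = 0.16·0.132433 + 0.27·0.337574 + 0.27·0.329091 + 0.3·0.999981 = 0.501183.

0.501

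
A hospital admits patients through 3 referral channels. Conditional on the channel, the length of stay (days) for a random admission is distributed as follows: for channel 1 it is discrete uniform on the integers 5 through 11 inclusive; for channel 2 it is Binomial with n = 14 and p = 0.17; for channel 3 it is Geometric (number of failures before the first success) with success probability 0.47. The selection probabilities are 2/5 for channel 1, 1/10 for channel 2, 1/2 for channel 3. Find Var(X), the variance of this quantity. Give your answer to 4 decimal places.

Per component, 1: μ=8, E[X²]=68; 2: μ=2.38, E[X²]=7.6398; 3: μ=1.12766, E[X²]=3.67089.
E[X] = 0.4·8 + 0.1·2.38 + 0.5·1.12766 = 4.00183.
E[X²] = 0.4·68 + 0.1·7.6398 + 0.5·3.67089 = 29.7994.
Var(X) = E[X²] − (E[X])² = 29.7994 − 16.0146 = 13.7848.

13.7848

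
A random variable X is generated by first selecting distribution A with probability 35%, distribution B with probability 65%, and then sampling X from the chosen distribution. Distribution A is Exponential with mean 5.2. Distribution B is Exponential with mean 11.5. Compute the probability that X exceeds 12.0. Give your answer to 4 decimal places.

Conditional on each component, P(X > 12.0): A: 0.0994906; B: 0.352227.
By total probability, P(X > 12.0) = 0.35·0.0994906 + 0.65·0.352227 = 0.26377.

0.2638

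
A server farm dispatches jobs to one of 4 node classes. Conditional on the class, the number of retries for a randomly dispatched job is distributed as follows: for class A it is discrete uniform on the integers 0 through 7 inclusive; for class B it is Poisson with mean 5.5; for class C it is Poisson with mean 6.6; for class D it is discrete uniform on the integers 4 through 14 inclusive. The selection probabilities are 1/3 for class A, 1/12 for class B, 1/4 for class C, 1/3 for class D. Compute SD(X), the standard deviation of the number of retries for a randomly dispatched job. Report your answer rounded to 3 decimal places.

Per component, A: μ=3.5, E[X²]=17.5; B: μ=5.5, E[X²]=35.75; C: μ=6.6, E[X²]=50.16; D: μ=9, E[X²]=91.
E[X] = 0.333333·3.5 + 0.0833333·5.5 + 0.25·6.6 + 0.333333·9 = 6.275.
E[X²] = 0.333333·17.5 + 0.0833333·35.75 + 0.25·50.16 + 0.333333·91 = 51.6858.
Var(X) = E[X²] − (E[X])² = 51.6858 − 39.3756 = 12.3102.
SD(X) = √12.3102 = 3.50859.

3.509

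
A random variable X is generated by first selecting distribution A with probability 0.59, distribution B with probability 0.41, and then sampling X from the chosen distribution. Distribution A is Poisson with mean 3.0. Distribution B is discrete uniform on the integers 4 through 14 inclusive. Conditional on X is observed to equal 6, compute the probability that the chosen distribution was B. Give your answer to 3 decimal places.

0.556

Likelihoods P(X=6 | ·): A: 0.0504094; B: 0.0909091.
Posterior ∝ prior × likelihood. Numerator for B: 0.41·0.0909091 = 0.0372727.
Normalizing constant: 0.59·0.0504094 + 0.41·0.0909091 = 0.0670143.
P(B | observation) = 0.0372727 / 0.0670143 = 0.556191.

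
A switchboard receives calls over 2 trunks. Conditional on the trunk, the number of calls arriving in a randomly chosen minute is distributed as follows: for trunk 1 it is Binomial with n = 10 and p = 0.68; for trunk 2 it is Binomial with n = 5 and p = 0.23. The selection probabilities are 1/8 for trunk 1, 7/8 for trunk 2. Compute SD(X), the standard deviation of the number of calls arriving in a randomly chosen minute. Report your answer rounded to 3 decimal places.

2.130

Per component, 1: μ=6.8, E[X²]=48.416; 2: μ=1.15, E[X²]=2.208.
E[X] = 0.125·6.8 + 0.875·1.15 = 1.85625.
E[X²] = 0.125·48.416 + 0.875·2.208 = 7.984.
Var(X) = E[X²] − (E[X])² = 7.984 − 3.44566 = 4.53834.
SD(X) = √4.53834 = 2.13034.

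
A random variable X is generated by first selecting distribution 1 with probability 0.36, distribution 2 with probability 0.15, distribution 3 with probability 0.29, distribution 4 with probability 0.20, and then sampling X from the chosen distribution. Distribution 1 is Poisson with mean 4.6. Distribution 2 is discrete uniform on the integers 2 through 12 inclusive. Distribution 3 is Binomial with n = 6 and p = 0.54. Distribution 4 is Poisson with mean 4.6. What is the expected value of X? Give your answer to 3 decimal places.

4.566

Component means — 1: 4.6; 2: 7; 3: 3.24; 4: 4.6.
E[X] = 0.36·4.6 + 0.15·7 + 0.29·3.24 + 0.2·4.6 = 4.5656.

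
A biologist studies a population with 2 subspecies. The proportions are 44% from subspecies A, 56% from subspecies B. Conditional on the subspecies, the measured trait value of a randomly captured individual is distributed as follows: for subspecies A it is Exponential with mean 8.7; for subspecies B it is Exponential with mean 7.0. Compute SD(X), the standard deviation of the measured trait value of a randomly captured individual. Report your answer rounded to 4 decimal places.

7.8394

Per component, A: μ=8.7, E[X²]=151.38; B: μ=7, E[X²]=98.
E[X] = 0.44·8.7 + 0.56·7 = 7.748.
E[X²] = 0.44·151.38 + 0.56·98 = 121.487.
Var(X) = E[X²] − (E[X])² = 121.487 − 60.0315 = 61.4557.
SD(X) = √61.4557 = 7.83937.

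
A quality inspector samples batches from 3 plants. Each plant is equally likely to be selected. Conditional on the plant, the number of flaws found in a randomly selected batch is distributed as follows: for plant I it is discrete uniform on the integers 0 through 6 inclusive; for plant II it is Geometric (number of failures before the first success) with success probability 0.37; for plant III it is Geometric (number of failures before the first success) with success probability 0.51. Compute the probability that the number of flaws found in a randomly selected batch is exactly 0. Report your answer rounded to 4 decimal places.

Conditional on each plant, P(X = 0): I: 0.142857; II: 0.37; III: 0.51.
By total probability, P(X = 0) = 0.333333·0.142857 + 0.333333·0.37 + 0.333333·0.51 = 0.340952.

0.3410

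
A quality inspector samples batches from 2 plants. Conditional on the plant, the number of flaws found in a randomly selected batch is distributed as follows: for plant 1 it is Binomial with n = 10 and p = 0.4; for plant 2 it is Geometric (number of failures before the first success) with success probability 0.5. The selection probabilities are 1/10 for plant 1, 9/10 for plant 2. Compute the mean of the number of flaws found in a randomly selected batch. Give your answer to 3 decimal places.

1.300

Component means — 1: 4; 2: 1.
E[X] = 0.1·4 + 0.9·1 = 1.3.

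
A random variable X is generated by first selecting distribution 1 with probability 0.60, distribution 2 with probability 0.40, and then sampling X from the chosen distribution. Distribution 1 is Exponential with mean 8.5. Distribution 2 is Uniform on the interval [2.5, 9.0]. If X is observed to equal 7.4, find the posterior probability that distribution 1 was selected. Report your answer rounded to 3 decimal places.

0.324

Likelihoods f(7.4 | ·): 1: 0.0492594; 2: 0.153846.
Posterior ∝ prior × likelihood. Numerator for 1: 0.6·0.0492594 = 0.0295557.
Normalizing constant: 0.6·0.0492594 + 0.4·0.153846 = 0.0910941.
P(1 | observation) = 0.0295557 / 0.0910941 = 0.324452.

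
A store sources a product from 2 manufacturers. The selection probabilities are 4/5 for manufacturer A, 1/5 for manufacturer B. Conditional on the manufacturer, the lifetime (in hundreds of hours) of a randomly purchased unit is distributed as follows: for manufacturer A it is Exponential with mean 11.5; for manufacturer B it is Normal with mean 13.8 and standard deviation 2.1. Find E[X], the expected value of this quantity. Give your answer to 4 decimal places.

11.9600

Component means — A: 11.5; B: 13.8.
E[X] = 0.8·11.5 + 0.2·13.8 = 11.96.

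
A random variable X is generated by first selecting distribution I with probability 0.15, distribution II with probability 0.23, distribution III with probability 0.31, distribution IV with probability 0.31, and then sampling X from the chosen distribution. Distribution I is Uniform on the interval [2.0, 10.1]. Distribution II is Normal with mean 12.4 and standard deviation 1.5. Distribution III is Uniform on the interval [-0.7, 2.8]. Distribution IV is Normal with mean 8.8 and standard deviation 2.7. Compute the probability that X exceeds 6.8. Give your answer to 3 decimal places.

0.530

Conditional on each component, P(X > 6.8): I: 0.407407; II: 0.999906; III: 0; IV: 0.770575.
By total probability, P(X > 6.8) = 0.15·0.407407 + 0.23·0.999906 + 0.31·0 + 0.31·0.770575 = 0.529968.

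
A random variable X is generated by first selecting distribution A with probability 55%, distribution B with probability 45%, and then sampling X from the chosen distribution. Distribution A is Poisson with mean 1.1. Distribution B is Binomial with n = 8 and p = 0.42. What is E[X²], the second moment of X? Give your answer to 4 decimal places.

7.2278

For each component E[X²] = Var + (mean)², giving A: 2.31; B: 13.2384.
Overall E[X²] = 0.55·2.31 + 0.45·13.2384 = 7.22778.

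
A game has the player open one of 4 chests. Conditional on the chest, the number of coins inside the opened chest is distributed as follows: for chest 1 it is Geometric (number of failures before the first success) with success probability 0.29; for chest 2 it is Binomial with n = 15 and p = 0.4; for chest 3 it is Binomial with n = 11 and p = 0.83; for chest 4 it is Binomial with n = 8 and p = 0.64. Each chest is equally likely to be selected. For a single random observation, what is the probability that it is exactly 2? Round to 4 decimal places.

0.0483

Conditional on each chest, P(X = 2): 1: 0.146189; 2: 0.021942; 3: 4.49324e-06; 4: 0.0249651.
By total probability, P(X = 2) = 0.25·0.146189 + 0.25·0.021942 + 0.25·4.49324e-06 + 0.25·0.0249651 = 0.0482751.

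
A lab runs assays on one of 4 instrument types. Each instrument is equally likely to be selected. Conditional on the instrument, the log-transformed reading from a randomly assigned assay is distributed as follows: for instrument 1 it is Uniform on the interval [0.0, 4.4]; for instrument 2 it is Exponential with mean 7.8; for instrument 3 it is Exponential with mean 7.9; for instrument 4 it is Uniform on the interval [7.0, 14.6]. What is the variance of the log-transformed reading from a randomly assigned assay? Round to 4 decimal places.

Per component, 1: μ=2.2, E[X²]=6.45333; 2: μ=7.8, E[X²]=121.68; 3: μ=7.9, E[X²]=124.82; 4: μ=10.8, E[X²]=121.453.
E[X] = 0.25·2.2 + 0.25·7.8 + 0.25·7.9 + 0.25·10.8 = 7.175.
E[X²] = 0.25·6.45333 + 0.25·121.68 + 0.25·124.82 + 0.25·121.453 = 93.6017.
Var(X) = E[X²] − (E[X])² = 93.6017 − 51.4806 = 42.121.

42.1210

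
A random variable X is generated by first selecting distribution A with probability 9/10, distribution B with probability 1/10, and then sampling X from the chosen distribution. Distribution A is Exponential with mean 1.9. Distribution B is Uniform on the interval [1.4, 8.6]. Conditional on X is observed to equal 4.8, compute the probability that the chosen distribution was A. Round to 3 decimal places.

Likelihoods f(4.8 | ·): A: 0.0420805; B: 0.138889.
Posterior ∝ prior × likelihood. Numerator for A: 0.9·0.0420805 = 0.0378725.
Normalizing constant: 0.9·0.0420805 + 0.1·0.138889 = 0.0517614.
P(A | observation) = 0.0378725 / 0.0517614 = 0.731675.

0.732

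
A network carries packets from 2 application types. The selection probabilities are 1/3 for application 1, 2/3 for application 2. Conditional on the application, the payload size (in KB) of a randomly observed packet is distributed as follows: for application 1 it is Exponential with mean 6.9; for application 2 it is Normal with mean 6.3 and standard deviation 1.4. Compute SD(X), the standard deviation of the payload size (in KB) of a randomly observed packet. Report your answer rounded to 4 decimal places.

4.1541

Per component, 1: μ=6.9, E[X²]=95.22; 2: μ=6.3, E[X²]=41.65.
E[X] = 0.333333·6.9 + 0.666667·6.3 = 6.5.
E[X²] = 0.333333·95.22 + 0.666667·41.65 = 59.5067.
Var(X) = E[X²] − (E[X])² = 59.5067 − 42.25 = 17.2567.
SD(X) = √17.2567 = 4.15411.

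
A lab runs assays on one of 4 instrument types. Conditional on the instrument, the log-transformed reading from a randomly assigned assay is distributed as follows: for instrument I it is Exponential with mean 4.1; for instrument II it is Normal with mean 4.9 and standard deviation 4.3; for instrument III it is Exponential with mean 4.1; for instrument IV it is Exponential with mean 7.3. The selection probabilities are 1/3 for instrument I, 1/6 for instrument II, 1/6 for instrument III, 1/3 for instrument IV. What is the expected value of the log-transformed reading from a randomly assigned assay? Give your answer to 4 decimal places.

Component means — I: 4.1; II: 4.9; III: 4.1; IV: 7.3.
E[X] = 0.333333·4.1 + 0.166667·4.9 + 0.166667·4.1 + 0.333333·7.3 = 5.3.

5.3000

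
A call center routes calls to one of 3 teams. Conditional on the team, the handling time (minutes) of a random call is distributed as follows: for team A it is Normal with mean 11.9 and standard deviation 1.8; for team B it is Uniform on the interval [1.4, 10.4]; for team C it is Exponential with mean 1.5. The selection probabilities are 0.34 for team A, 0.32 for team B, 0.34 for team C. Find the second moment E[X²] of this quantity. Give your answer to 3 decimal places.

64.078

For each component E[X²] = Var + (mean)², giving A: 144.85; B: 41.56; C: 4.5.
Overall E[X²] = 0.34·144.85 + 0.32·41.56 + 0.34·4.5 = 64.0782.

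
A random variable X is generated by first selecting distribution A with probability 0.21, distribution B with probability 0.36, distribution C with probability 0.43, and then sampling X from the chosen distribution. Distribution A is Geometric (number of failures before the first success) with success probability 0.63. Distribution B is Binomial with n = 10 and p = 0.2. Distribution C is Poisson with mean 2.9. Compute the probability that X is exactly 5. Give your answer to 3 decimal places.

0.051

Conditional on each component, P(X = 5): A: 0.00436867; B: 0.0264241; C: 0.0940491.
By total probability, P(X = 5) = 0.21·0.00436867 + 0.36·0.0264241 + 0.43·0.0940491 = 0.0508712.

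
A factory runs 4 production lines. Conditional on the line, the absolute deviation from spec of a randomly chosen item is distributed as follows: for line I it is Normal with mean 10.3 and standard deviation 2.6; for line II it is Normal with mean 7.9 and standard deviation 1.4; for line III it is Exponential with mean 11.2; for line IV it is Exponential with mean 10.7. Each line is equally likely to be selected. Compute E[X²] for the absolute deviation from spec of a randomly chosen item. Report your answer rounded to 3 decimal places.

For each component E[X²] = Var + (mean)², giving I: 112.85; II: 64.37; III: 250.88; IV: 228.98.
Overall E[X²] = 0.25·112.85 + 0.25·64.37 + 0.25·250.88 + 0.25·228.98 = 164.27.

164.270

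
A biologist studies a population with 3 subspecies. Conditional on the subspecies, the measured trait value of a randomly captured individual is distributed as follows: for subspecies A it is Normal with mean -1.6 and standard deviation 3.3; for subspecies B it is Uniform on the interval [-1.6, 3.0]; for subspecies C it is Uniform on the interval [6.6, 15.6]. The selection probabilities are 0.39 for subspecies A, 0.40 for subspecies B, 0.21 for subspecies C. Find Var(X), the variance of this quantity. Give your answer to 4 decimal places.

Per component, A: μ=-1.6, E[X²]=13.45; B: μ=0.7, E[X²]=2.25333; C: μ=11.1, E[X²]=129.96.
E[X] = 0.39·-1.6 + 0.4·0.7 + 0.21·11.1 = 1.987.
E[X²] = 0.39·13.45 + 0.4·2.25333 + 0.21·129.96 = 33.4384.
Var(X) = E[X²] − (E[X])² = 33.4384 − 3.94817 = 29.4903.

29.4903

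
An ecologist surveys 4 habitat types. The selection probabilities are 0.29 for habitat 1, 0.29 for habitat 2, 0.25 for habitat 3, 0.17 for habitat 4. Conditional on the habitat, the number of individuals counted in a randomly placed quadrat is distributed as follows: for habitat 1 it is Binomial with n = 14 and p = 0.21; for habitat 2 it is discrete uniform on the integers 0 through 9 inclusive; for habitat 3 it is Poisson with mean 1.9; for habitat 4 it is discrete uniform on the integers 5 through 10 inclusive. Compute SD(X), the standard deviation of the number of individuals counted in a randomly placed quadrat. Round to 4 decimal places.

Per component, 1: μ=2.94, E[X²]=10.9662; 2: μ=4.5, E[X²]=28.5; 3: μ=1.9, E[X²]=5.51; 4: μ=7.5, E[X²]=59.1667.
E[X] = 0.29·2.94 + 0.29·4.5 + 0.25·1.9 + 0.17·7.5 = 3.9076.
E[X²] = 0.29·10.9662 + 0.29·28.5 + 0.25·5.51 + 0.17·59.1667 = 22.881.
Var(X) = E[X²] − (E[X])² = 22.881 − 15.2693 = 7.61169.
SD(X) = √7.61169 = 2.75893.

2.7589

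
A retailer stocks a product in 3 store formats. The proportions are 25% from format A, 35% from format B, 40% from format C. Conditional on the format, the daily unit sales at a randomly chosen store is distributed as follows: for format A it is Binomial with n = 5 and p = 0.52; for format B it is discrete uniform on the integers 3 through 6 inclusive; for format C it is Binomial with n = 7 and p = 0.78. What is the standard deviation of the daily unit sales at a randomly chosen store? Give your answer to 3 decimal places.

Per component, A: μ=2.6, E[X²]=8.008; B: μ=4.5, E[X²]=21.5; C: μ=5.46, E[X²]=31.0128.
E[X] = 0.25·2.6 + 0.35·4.5 + 0.4·5.46 = 4.409.
E[X²] = 0.25·8.008 + 0.35·21.5 + 0.4·31.0128 = 21.9321.
Var(X) = E[X²] − (E[X])² = 21.9321 − 19.4393 = 2.49284.
SD(X) = √2.49284 = 1.57887.

1.579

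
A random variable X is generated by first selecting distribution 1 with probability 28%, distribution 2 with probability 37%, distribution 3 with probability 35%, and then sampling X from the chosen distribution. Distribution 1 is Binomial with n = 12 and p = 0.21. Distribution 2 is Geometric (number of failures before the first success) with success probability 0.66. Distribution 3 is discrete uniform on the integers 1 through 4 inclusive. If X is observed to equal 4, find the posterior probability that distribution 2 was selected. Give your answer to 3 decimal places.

0.025

Likelihoods P(X=4 | ·): 1: 0.146049; 2: 0.00881982; 3: 0.25.
Posterior ∝ prior × likelihood. Numerator for 2: 0.37·0.00881982 = 0.00326333.
Normalizing constant: 0.28·0.146049 + 0.37·0.00881982 + 0.35·0.25 = 0.131657.
P(2 | observation) = 0.00326333 / 0.131657 = 0.0247866.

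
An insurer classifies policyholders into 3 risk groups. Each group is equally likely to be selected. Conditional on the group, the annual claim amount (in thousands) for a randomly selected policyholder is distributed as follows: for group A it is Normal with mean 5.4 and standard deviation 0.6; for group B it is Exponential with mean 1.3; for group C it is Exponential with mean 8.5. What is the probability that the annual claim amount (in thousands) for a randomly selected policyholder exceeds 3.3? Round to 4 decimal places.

Conditional on each group, P(X > 3.3): A: 0.999767; B: 0.0789878; C: 0.678253.
By total probability, P(X > 3.3) = 0.333333·0.999767 + 0.333333·0.0789878 + 0.333333·0.678253 = 0.585669.

0.5857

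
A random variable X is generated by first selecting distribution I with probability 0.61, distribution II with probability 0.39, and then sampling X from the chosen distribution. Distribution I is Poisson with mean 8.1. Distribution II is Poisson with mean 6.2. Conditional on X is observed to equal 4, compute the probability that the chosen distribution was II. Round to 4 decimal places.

Likelihoods P(X=4 | ·): I: 0.0544432; II: 0.124948.
Posterior ∝ prior × likelihood. Numerator for II: 0.39·0.124948 = 0.0487298.
Normalizing constant: 0.61·0.0544432 + 0.39·0.124948 = 0.0819401.
P(II | observation) = 0.0487298 / 0.0819401 = 0.5947.

0.5947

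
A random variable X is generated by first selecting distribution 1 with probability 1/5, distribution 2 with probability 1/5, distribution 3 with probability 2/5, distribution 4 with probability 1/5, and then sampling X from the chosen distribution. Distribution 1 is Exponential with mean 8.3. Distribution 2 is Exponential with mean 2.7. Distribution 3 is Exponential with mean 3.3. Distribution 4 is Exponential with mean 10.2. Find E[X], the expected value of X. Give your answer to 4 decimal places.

5.5600

Component means — 1: 8.3; 2: 2.7; 3: 3.3; 4: 10.2.
E[X] = 0.2·8.3 + 0.2·2.7 + 0.4·3.3 + 0.2·10.2 = 5.56.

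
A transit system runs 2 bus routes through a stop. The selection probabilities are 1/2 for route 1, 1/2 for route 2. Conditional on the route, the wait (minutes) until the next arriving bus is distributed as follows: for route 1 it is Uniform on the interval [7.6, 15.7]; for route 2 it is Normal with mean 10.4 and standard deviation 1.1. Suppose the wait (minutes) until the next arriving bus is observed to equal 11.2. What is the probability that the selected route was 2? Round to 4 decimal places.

Likelihoods f(11.2 | ·): 1: 0.123457; 2: 0.278396.
Posterior ∝ prior × likelihood. Numerator for 2: 0.5·0.278396 = 0.139198.
Normalizing constant: 0.5·0.123457 + 0.5·0.278396 = 0.200926.
P(2 | observation) = 0.139198 / 0.200926 = 0.692781.

0.6928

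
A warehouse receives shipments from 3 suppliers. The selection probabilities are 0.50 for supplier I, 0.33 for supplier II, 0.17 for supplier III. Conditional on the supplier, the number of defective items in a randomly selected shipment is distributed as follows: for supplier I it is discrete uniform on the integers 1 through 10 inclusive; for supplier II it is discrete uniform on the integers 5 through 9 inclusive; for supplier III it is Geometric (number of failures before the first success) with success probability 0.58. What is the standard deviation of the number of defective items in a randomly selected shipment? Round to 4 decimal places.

Per component, I: μ=5.5, E[X²]=38.5; II: μ=7, E[X²]=51; III: μ=0.724138, E[X²]=1.77289.
E[X] = 0.5·5.5 + 0.33·7 + 0.17·0.724138 = 5.1831.
E[X²] = 0.5·38.5 + 0.33·51 + 0.17·1.77289 = 36.3814.
Var(X) = E[X²] − (E[X])² = 36.3814 − 26.8646 = 9.51683.
SD(X) = √9.51683 = 3.08494.

3.0849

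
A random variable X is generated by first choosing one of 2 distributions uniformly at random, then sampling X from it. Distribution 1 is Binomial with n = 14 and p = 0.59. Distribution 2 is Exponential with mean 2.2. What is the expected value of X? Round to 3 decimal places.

Component means — 1: 8.26; 2: 2.2.
E[X] = 0.5·8.26 + 0.5·2.2 = 5.23.

5.230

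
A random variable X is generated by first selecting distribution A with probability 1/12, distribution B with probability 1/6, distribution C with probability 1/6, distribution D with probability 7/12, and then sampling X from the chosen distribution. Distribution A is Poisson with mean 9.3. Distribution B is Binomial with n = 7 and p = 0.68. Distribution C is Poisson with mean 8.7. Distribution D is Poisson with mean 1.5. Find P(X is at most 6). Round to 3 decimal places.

Conditional on each component, P(X ≤ 6): A: 0.180803; B: 0.93277; C: 0.235488; D: 0.999074.
By total probability, P(X ≤ 6) = 0.0833333·0.180803 + 0.166667·0.93277 + 0.166667·0.235488 + 0.583333·0.999074 = 0.79257.

0.793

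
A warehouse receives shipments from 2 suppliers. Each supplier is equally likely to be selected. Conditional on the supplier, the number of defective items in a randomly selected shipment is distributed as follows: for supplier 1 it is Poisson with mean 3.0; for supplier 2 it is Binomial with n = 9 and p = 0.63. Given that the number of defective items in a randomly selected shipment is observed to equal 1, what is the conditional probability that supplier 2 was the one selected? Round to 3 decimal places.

0.013

Likelihoods P(X=1 | ·): 1: 0.149361; 2: 0.00199158.
Posterior ∝ prior × likelihood. Numerator for 2: 0.5·0.00199158 = 0.000995788.
Normalizing constant: 0.5·0.149361 + 0.5·0.00199158 = 0.0756764.
P(2 | observation) = 0.000995788 / 0.0756764 = 0.0131585.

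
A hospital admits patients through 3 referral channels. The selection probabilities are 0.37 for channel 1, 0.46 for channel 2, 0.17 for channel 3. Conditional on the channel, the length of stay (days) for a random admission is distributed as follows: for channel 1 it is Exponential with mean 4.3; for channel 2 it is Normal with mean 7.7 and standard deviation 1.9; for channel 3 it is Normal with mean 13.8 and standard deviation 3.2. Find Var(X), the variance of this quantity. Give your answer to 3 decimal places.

20.797

Per component, 1: μ=4.3, E[X²]=36.98; 2: μ=7.7, E[X²]=62.9; 3: μ=13.8, E[X²]=200.68.
E[X] = 0.37·4.3 + 0.46·7.7 + 0.17·13.8 = 7.479.
E[X²] = 0.37·36.98 + 0.46·62.9 + 0.17·200.68 = 76.7322.
Var(X) = E[X²] − (E[X])² = 76.7322 − 55.9354 = 20.7968.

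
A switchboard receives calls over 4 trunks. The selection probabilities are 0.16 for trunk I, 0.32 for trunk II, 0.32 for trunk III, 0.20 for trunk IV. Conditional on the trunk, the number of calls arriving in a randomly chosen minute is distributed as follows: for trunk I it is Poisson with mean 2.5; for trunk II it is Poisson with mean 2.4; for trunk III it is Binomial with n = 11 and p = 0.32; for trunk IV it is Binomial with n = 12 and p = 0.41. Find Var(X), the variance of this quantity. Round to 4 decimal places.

Per component, I: μ=2.5, E[X²]=8.75; II: μ=2.4, E[X²]=8.16; III: μ=3.52, E[X²]=14.784; IV: μ=4.92, E[X²]=27.1092.
E[X] = 0.16·2.5 + 0.32·2.4 + 0.32·3.52 + 0.2·4.92 = 3.2784.
E[X²] = 0.16·8.75 + 0.32·8.16 + 0.32·14.784 + 0.2·27.1092 = 14.1639.
Var(X) = E[X²] − (E[X])² = 14.1639 − 10.7479 = 3.41601.

3.4160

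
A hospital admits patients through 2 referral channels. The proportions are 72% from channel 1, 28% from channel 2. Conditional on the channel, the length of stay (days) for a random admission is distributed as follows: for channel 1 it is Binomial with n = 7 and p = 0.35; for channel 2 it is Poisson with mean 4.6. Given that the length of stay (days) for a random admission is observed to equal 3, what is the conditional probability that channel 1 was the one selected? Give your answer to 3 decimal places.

Likelihoods P(X=3 | ·): 1: 0.267871; 2: 0.163068.
Posterior ∝ prior × likelihood. Numerator for 1: 0.72·0.267871 = 0.192867.
Normalizing constant: 0.72·0.267871 + 0.28·0.163068 = 0.238526.
P(1 | observation) = 0.192867 / 0.238526 = 0.808579.

0.809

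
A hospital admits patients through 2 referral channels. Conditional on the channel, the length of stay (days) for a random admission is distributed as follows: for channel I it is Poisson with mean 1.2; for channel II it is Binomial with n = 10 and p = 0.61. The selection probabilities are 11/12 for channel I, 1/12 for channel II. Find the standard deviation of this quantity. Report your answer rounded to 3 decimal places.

1.770

Per component, I: μ=1.2, E[X²]=2.64; II: μ=6.1, E[X²]=39.589.
E[X] = 0.916667·1.2 + 0.0833333·6.1 = 1.60833.
E[X²] = 0.916667·2.64 + 0.0833333·39.589 = 5.71908.
Var(X) = E[X²] − (E[X])² = 5.71908 − 2.58674 = 3.13235.
SD(X) = √3.13235 = 1.76984.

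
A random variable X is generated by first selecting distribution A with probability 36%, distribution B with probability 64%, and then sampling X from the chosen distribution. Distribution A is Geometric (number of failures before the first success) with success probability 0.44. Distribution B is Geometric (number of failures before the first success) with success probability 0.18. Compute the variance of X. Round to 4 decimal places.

19.7219

Per component, A: μ=1.27273, E[X²]=4.5124; B: μ=4.55556, E[X²]=46.0617.
E[X] = 0.36·1.27273 + 0.64·4.55556 = 3.37374.
E[X²] = 0.36·4.5124 + 0.64·46.0617 = 31.104.
Var(X) = E[X²] − (E[X])² = 31.104 − 11.3821 = 19.7219.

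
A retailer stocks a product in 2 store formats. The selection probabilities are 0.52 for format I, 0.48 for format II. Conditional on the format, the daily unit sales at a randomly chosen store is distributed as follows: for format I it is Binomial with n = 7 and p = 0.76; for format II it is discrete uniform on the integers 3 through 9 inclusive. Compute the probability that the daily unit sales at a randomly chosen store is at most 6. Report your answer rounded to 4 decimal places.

0.7181

Conditional on each format, P(X ≤ 6): I: 0.853548; II: 0.571429.
By total probability, P(X ≤ 6) = 0.52·0.853548 + 0.48·0.571429 = 0.718131.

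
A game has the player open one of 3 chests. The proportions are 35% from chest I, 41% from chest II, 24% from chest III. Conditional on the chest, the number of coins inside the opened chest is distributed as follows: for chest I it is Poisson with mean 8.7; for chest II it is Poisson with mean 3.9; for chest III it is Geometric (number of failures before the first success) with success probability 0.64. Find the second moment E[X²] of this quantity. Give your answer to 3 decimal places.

For each component E[X²] = Var + (mean)², giving I: 84.39; II: 19.11; III: 1.19531.
Overall E[X²] = 0.35·84.39 + 0.41·19.11 + 0.24·1.19531 = 37.6585.

37.658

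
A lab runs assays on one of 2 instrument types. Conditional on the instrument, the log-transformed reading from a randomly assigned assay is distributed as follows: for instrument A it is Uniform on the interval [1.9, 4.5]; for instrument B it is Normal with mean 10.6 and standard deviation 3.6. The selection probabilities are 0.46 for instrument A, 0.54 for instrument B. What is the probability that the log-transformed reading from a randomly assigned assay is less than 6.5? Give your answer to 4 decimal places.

0.5288

Conditional on each instrument, P(X < 6.5): A: 1; B: 0.127375.
By total probability, P(X < 6.5) = 0.46·1 + 0.54·0.127375 = 0.528782.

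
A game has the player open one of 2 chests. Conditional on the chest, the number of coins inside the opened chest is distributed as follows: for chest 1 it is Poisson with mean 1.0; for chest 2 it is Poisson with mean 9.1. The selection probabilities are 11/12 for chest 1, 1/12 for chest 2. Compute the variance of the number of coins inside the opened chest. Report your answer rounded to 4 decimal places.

6.6869

Per component, 1: μ=1, E[X²]=2; 2: μ=9.1, E[X²]=91.91.
E[X] = 0.916667·1 + 0.0833333·9.1 = 1.675.
E[X²] = 0.916667·2 + 0.0833333·91.91 = 9.4925.
Var(X) = E[X²] − (E[X])² = 9.4925 − 2.80562 = 6.68687.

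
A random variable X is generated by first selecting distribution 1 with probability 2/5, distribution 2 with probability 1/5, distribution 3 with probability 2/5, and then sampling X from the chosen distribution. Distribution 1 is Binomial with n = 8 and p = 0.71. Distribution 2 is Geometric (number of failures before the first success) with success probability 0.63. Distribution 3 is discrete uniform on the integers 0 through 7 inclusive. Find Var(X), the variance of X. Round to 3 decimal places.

Per component, 1: μ=5.68, E[X²]=33.9096; 2: μ=0.587302, E[X²]=1.27715; 3: μ=3.5, E[X²]=17.5.
E[X] = 0.4·5.68 + 0.2·0.587302 + 0.4·3.5 = 3.78946.
E[X²] = 0.4·33.9096 + 0.2·1.27715 + 0.4·17.5 = 20.8193.
Var(X) = E[X²] − (E[X])² = 20.8193 − 14.36 = 6.45926.

6.459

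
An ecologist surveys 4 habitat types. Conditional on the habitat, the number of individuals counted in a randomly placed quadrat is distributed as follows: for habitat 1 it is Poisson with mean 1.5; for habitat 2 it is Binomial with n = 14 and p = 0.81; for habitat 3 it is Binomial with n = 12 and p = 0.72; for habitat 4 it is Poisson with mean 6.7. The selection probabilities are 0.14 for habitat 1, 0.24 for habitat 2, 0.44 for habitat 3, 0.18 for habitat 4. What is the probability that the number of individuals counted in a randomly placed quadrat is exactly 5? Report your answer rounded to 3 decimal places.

Conditional on each habitat, P(X = 5): 1: 0.01412; 2: 0.000225254; 3: 0.0206773; 4: 0.13849.
By total probability, P(X = 5) = 0.14·0.01412 + 0.24·0.000225254 + 0.44·0.0206773 + 0.18·0.13849 = 0.0360571.

0.036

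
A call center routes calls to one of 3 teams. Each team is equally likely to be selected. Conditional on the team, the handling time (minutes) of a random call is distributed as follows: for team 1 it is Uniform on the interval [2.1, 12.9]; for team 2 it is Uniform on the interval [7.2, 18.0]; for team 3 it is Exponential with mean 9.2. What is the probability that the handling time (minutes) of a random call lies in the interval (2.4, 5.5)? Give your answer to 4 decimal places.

Conditional on each team, P(2.4 < X < 5.5): 1: 0.287037; 2: 0; 3: 0.220375.
By total probability, P(2.4 < X < 5.5) = 0.333333·0.287037 + 0.333333·0 + 0.333333·0.220375 = 0.169137.

0.1691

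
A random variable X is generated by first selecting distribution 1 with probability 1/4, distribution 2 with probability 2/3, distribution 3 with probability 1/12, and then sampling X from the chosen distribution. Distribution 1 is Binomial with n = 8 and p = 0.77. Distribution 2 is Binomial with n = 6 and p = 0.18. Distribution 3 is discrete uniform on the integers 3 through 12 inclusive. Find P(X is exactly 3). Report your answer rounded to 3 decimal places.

Conditional on each component, P(X = 3): 1: 0.0164551; 2: 0.0643116; 3: 0.1.
By total probability, P(X = 3) = 0.25·0.0164551 + 0.666667·0.0643116 + 0.0833333·0.1 = 0.0553215.

0.055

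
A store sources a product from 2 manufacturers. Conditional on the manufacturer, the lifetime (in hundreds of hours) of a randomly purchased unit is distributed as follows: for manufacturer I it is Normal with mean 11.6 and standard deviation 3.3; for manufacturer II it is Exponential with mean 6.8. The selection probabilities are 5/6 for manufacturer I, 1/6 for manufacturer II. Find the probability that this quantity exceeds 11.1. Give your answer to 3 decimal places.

0.499

Conditional on each manufacturer, P(X > 11.1): I: 0.560215; II: 0.195469.
By total probability, P(X > 11.1) = 0.833333·0.560215 + 0.166667·0.195469 = 0.499424.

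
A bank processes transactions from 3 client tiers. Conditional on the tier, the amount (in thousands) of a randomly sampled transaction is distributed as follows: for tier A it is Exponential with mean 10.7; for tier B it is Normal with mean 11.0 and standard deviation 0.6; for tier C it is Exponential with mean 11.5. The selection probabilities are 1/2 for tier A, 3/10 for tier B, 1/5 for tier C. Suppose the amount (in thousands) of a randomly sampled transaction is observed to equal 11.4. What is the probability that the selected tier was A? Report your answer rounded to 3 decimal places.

0.088

Likelihoods f(11.4 | ·): A: 0.032204; B: 0.532413; C: 0.0322689.
Posterior ∝ prior × likelihood. Numerator for A: 0.5·0.032204 = 0.016102.
Normalizing constant: 0.5·0.032204 + 0.3·0.532413 + 0.2·0.0322689 = 0.18228.
P(A | observation) = 0.016102 / 0.18228 = 0.0883368.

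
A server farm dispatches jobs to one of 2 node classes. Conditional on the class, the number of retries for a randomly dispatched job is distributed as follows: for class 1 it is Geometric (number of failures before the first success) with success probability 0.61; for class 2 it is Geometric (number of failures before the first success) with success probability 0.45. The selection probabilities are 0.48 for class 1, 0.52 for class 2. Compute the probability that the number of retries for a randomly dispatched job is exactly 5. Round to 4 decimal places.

Conditional on each class, P(X = 5): 1: 0.00550368; 2: 0.0226478.
By total probability, P(X = 5) = 0.48·0.00550368 + 0.52·0.0226478 = 0.0144186.

0.0144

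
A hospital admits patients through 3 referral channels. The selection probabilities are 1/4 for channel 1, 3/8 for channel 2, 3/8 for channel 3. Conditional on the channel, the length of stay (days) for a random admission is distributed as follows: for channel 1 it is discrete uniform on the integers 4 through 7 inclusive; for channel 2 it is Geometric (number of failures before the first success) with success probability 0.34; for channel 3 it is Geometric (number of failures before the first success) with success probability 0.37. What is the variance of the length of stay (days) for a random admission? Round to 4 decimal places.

6.7264

Per component, 1: μ=5.5, E[X²]=31.5; 2: μ=1.94118, E[X²]=9.47751; 3: μ=1.7027, E[X²]=7.5011.
E[X] = 0.25·5.5 + 0.375·1.94118 + 0.375·1.7027 = 2.74145.
E[X²] = 0.25·31.5 + 0.375·9.47751 + 0.375·7.5011 = 14.242.
Var(X) = E[X²] − (E[X])² = 14.242 − 7.51557 = 6.7264.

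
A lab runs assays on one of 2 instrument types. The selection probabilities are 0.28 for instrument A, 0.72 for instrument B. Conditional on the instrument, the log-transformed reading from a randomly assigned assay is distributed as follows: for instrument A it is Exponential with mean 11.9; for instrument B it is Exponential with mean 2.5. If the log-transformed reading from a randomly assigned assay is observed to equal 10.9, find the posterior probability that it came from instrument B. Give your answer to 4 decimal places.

0.2810

Likelihoods f(10.9 | ·): A: 0.0336243; B: 0.00511136.
Posterior ∝ prior × likelihood. Numerator for B: 0.72·0.00511136 = 0.00368018.
Normalizing constant: 0.28·0.0336243 + 0.72·0.00511136 = 0.013095.
P(B | observation) = 0.00368018 / 0.013095 = 0.281037.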